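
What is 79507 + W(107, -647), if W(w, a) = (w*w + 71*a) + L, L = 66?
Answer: 45085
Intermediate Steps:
W(w, a) = 66 + w² + 71*a (W(w, a) = (w*w + 71*a) + 66 = (w² + 71*a) + 66 = 66 + w² + 71*a)
79507 + W(107, -647) = 79507 + (66 + 107² + 71*(-647)) = 79507 + (66 + 11449 - 45937) = 79507 - 34422 = 45085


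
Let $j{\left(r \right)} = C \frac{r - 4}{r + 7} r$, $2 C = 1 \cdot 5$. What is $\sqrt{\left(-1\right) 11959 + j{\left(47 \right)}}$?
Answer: $\frac{i \sqrt{3844401}}{18} \approx 108.93 i$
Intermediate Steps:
$C = \frac{5}{2}$ ($C = \frac{1 \cdot 5}{2} = \frac{1}{2} \cdot 5 = \frac{5}{2} \approx 2.5$)
$j{\left(r \right)} = \frac{5 r \left(-4 + r\right)}{2 \left(7 + r\right)}$ ($j{\left(r \right)} = \frac{5 \frac{r - 4}{r + 7}}{2} r = \frac{5 \frac{-4 + r}{7 + r}}{2} r = \frac{5 \left(-4 + r\right)}{2 \left(7 + r\right)} r = \frac{5 r \left(-4 + r\right)}{2 \left(7 + r\right)}$)
$\sqrt{\left(-1\right) 11959 + j{\left(47 \right)}} = \sqrt{\left(-1\right) 11959 + \frac{5}{2} \cdot 47 \frac{1}{7 + 47} \left(-4 + 47\right)} = \sqrt{-11959 + \frac{5}{2} \cdot 47 \cdot \frac{1}{54} \cdot 43} = \sqrt{-11959 + \frac{10105}{108}} = \sqrt{- \frac{1281467}{108}} = \frac{i \sqrt{3844401}}{18}$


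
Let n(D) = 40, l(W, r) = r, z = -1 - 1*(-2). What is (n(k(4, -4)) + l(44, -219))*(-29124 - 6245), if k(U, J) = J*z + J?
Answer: 6331051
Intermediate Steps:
z = 1 (z = -1 + 2 = 1)
k(U, J) = 2*J (k(U, J) = J*1 + J = J + J = 2*J)
(n(k(4, -4)) + l(44, -219))*(-29124 - 6245) = (40 - 219)*(-29124 - 6245) = -179*(-35369) = 6331051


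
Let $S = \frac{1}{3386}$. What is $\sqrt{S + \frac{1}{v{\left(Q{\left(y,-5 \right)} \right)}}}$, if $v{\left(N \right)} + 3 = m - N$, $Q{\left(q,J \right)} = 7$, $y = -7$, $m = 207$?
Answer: $\frac{\sqrt{2390011486}}{667042} \approx 0.07329$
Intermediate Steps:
$v{\left(N \right)} = 204 - N$ ($v{\left(N \right)} = -3 - \left(-207 + N\right) = 204 - N$)
$S = \frac{1}{3386} \approx 0.00029533$
$\sqrt{S + \frac{1}{v{\left(Q{\left(y,-5 \right)} \right)}}} = \sqrt{\frac{1}{3386} + \frac{1}{204 - 7}} = \sqrt{\frac{1}{3386} + \frac{1}{197}} = \sqrt{\frac{3583}{667042}} = \frac{\sqrt{2390011486}}{667042}$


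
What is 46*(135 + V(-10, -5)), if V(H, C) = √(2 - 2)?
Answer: 6210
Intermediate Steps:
V(H, C) = 0 (V(H, C) = √0 = 0)
46*(135 + V(-10, -5)) = 46*(135 + 0) = 46*135 = 6210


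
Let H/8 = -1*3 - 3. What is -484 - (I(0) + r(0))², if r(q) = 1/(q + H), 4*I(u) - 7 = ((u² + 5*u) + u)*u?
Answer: -1122025/2304 ≈ -486.99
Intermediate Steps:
H = -48 (H = 8*(-1*3 - 3) = 8*(-3 - 3) = 8*(-6) = -48)
I(u) = 7/4 + u*(u² + 6*u)/4 (I(u) = 7/4 + (((u² + 5*u) + u)*u)/4 = 7/4 + ((u² + 6*u)*u)/4 = 7/4 + (u*(u² + 6*u))/4 = 7/4 + u*(u² + 6*u)/4)
r(q) = 1/(-48 + q) (r(q) = 1/(q - 48) = 1/(-48 + q))
-484 - (I(0) + r(0))² = -484 - ((7/4 + (¼)*0³ + (3/2)*0²) + 1/(-48 + 0))² = -484 - ((7/4 + (¼)*0 + (3/2)*0) + 1/(-48))² = -484 - ((7/4 + 0 + 0) - 1/48)² = -484 - (7/4 - 1/48)² = -484 - (83/48)² = -484 - 1*6889/2304 = -484 - 6889/2304 = -1122025/2304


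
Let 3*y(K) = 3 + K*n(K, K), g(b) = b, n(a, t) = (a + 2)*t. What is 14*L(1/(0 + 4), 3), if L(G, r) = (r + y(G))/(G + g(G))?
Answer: 1813/16 ≈ 113.31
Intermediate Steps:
n(a, t) = t*(2 + a) (n(a, t) = (2 + a)*t = t*(2 + a))
y(K) = 1 + K**2*(2 + K)/3 (y(K) = (3 + K*(K*(2 + K)))/3 = (3 + K**2*(2 + K))/3 = 1 + K**2*(2 + K)/3)
L(G, r) = (1 + r + G**2*(2 + G)/3)/(2*G) (L(G, r) = (r + (1 + G**2*(2 + G)/3))/(G + G) = (1 + r + G**2*(2 + G)/3)/((2*G)) = (1 + r + G**2*(2 + G)/3)*(1/(2*G)) = (1 + r + G**2*(2 + G)/3)/(2*G))
14*L(1/(0 + 4), 3) = 14*((3 + 3*3 + (1/(0 + 4))**2*(2 + 1/(0 + 4)))/(6*(1/(0 + 4)))) = 14*((3 + 9 + (1/4)**2*(2 + 1/4))/(6*(1/4))) = 14*((1/6)*4*(3 + 9 + (1/16)*(9/4))) = 14*((1/6)*4*(3 + 9 + 9/64)) = 14*((1/6)*4*(777/64)) = 14*(259/32) = 1813/16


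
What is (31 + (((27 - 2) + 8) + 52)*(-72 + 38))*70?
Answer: -200130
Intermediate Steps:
(31 + (((27 - 2) + 8) + 52)*(-72 + 38))*70 = (31 + ((25 + 8) + 52)*(-34))*70 = (31 + (33 + 52)*(-34))*70 = (31 + 85*(-34))*70 = (31 - 2890)*70 = -2859*70 = -200130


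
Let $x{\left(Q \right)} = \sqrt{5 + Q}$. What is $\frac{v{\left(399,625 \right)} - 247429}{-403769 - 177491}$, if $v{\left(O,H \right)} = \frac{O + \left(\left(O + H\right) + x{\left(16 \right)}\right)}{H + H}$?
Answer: $\frac{309284827}{726575000} - \frac{\sqrt{21}}{726575000} \approx 0.42567$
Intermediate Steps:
$v{\left(O,H \right)} = \frac{H + \sqrt{21} + 2 O}{2 H}$ ($v{\left(O,H \right)} = \frac{O + \left(\left(O + H\right) + \sqrt{5 + 16}\right)}{H + H} = \frac{O + \left(\left(H + O\right) + \sqrt{21}\right)}{2 H} = \left(O + \left(H + O + \sqrt{21}\right)\right) \frac{1}{2 H} = \left(H + \sqrt{21} + 2 O\right) \frac{1}{2 H} = \frac{H + \sqrt{21} + 2 O}{2 H}$)
$\frac{v{\left(399,625 \right)} - 247429}{-403769 - 177491} = \frac{\frac{625 + \sqrt{21} + 2 \cdot 399}{2 \cdot 625} - 247429}{-403769 - 177491} = \frac{\frac{1}{2} \cdot \frac{1}{625} \left(625 + \sqrt{21} + 798\right) - 247429}{-581260} = \left(\frac{1}{2} \cdot \frac{1}{625} \left(1423 + \sqrt{21}\right) - 247429\right) \left(- \frac{1}{581260}\right) = \left(\left(\frac{1423}{1250} + \frac{\sqrt{21}}{1250}\right) - 247429\right) \left(- \frac{1}{581260}\right) = \left(- \frac{309284827}{1250} + \frac{\sqrt{21}}{1250}\right) \left(- \frac{1}{581260}\right) = \frac{309284827}{726575000} - \frac{\sqrt{21}}{726575000}$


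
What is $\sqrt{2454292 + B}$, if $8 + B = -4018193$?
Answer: $i \sqrt{1563909} \approx 1250.6 i$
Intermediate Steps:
$B = -4018201$ ($B = -8 - 4018193 = -4018201$)
$\sqrt{2454292 + B} = \sqrt{2454292 - 4018201} = \sqrt{-1563909} = i \sqrt{1563909}$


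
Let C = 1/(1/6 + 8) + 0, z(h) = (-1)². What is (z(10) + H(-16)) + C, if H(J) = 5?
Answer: 300/49 ≈ 6.1225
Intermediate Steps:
z(h) = 1
C = 6/49 (C = 1/(⅙ + 8) + 0 = 1/(49/6) + 0 = 1*(6/49) + 0 = 6/49 + 0 = 6/49 ≈ 0.12245)
(z(10) + H(-16)) + C = (1 + 5) + 6/49 = 6 + 6/49 = 300/49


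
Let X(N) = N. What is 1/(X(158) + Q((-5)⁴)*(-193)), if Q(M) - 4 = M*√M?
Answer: -1/3016239 ≈ -3.3154e-7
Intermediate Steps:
Q(M) = 4 + M^(3/2) (Q(M) = 4 + M*√M = 4 + M^(3/2))
1/(X(158) + Q((-5)⁴)*(-193)) = 1/(158 + (4 + ((-5)⁴)^(3/2))*(-193)) = 1/(158 + (4 + 625^(3/2))*(-193)) = 1/(158 + (4 + 15625)*(-193)) = 1/(158 + 15629*(-193)) = 1/(158 - 3016397) = 1/(-3016239) = -1/3016239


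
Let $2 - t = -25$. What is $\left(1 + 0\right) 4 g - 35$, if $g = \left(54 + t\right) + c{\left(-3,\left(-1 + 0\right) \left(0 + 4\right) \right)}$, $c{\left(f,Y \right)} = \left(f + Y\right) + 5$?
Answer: $281$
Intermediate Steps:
$c{\left(f,Y \right)} = 5 + Y + f$ ($c{\left(f,Y \right)} = \left(Y + f\right) + 5 = 5 + Y + f$)
$t = 27$ ($t = 2 - -25 = 2 + 25 = 27$)
$g = 79$ ($g = \left(54 + 27\right) + \left(5 + \left(-1 + 0\right) \left(0 + 4\right) - 3\right) = 81 - 2 = 79$)
$\left(1 + 0\right) 4 g - 35 = \left(1 + 0\right) 4 \cdot 79 - 35 = 1 \cdot 4 \cdot 79 - 35 = 4 \cdot 79 - 35 = 316 - 35 = 281$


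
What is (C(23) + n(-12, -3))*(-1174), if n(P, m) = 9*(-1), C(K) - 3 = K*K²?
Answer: -14277014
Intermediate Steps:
C(K) = 3 + K³ (C(K) = 3 + K*K² = 3 + K³)
n(P, m) = -9
(C(23) + n(-12, -3))*(-1174) = ((3 + 23³) - 9)*(-1174) = ((3 + 12167) - 9)*(-1174) = (12170 - 9)*(-1174) = 12161*(-1174) = -14277014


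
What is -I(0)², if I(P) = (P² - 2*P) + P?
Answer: 0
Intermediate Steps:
I(P) = P² - P
-I(0)² = -(0*(-1 + 0))² = -(0*(-1))² = -1*0² = -1*0 = 0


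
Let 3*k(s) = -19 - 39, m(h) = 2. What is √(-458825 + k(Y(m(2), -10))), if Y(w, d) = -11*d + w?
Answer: I*√4129599/3 ≈ 677.38*I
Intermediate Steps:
Y(w, d) = w - 11*d
k(s) = -58/3 (k(s) = (-19 - 39)/3 = (⅓)*(-58) = -58/3)
√(-458825 + k(Y(m(2), -10))) = √(-458825 - 58/3) = √(-1376533/3) = I*√4129599/3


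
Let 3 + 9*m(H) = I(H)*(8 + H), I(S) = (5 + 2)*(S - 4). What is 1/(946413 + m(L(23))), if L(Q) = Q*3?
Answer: 9/8552749 ≈ 1.0523e-6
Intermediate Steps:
L(Q) = 3*Q
I(S) = -28 + 7*S (I(S) = 7*(-4 + S) = -28 + 7*S)
m(H) = -1/3 + (-28 + 7*H)*(8 + H)/9 (m(H) = -1/3 + ((-28 + 7*H)*(8 + H))/9 = -1/3 + (-28 + 7*H)*(8 + H)/9)
1/(946413 + m(L(23))) = 1/(946413 + (-227/9 + 7*(3*23)**2/9 + 28*(3*23)/9)) = 1/(946413 + (-227/9 + (7/9)*69**2 + (28/9)*69)) = 1/(946413 + (-227/9 + (7/9)*4761 + 644/3)) = 1/(946413 + (-227/9 + 3703 + 644/3)) = 1/(946413 + 35032/9) = 1/(8552749/9) = 9/8552749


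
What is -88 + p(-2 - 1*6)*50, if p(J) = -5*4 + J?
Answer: -1488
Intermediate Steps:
p(J) = -20 + J
-88 + p(-2 - 1*6)*50 = -88 + (-20 + (-2 - 1*6))*50 = -88 + (-20 + (-2 - 6))*50 = -88 + (-20 - 8)*50 = -88 - 28*50 = -88 - 1400 = -1488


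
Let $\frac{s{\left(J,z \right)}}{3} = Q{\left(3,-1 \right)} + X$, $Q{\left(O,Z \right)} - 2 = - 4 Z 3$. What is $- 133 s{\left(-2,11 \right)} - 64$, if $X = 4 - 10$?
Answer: $-3256$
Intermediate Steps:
$Q{\left(O,Z \right)} = 2 - 12 Z$ ($Q{\left(O,Z \right)} = 2 + - 4 Z 3 = 2 - 12 Z$)
$X = -6$ ($X = 4 - 10 = -6$)
$s{\left(J,z \right)} = 24$ ($s{\left(J,z \right)} = 3 \left(\left(2 - -12\right) - 6\right) = 3 \left(\left(2 + 12\right) - 6\right) = 3 \left(14 - 6\right) = 3 \cdot 8 = 24$)
$- 133 s{\left(-2,11 \right)} - 64 = \left(-133\right) 24 - 64 = -3192 - 64 = -3256$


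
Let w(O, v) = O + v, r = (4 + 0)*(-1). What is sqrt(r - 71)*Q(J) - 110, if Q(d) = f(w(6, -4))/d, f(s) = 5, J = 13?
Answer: -110 + 25*I*sqrt(3)/13 ≈ -110.0 + 3.3309*I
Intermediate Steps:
r = -4 (r = 4*(-1) = -4)
Q(d) = 5/d
sqrt(r - 71)*Q(J) - 110 = sqrt(-4 - 71)*(5/13) - 110 = sqrt(-75)*(5*(1/13)) - 110 = (5*I*sqrt(3))*(5/13) - 110 = 25*I*sqrt(3)/13 - 110 = -110 + 25*I*sqrt(3)/13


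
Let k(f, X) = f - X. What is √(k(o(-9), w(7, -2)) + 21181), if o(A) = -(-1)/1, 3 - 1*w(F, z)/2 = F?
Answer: √21190 ≈ 145.57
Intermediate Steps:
w(F, z) = 6 - 2*F
o(A) = 1 (o(A) = -(-1) = -1*(-1) = 1)
√(k(o(-9), w(7, -2)) + 21181) = √((1 - (6 - 2*7)) + 21181) = √((1 - (6 - 14)) + 21181) = √((1 - 1*(-8)) + 21181) = √((1 + 8) + 21181) = √(9 + 21181) = √21190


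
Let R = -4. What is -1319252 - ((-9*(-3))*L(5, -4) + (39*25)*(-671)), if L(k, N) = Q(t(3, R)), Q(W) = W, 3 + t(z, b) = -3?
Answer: -664865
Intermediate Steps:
t(z, b) = -6 (t(z, b) = -3 - 3 = -6)
L(k, N) = -6
-1319252 - ((-9*(-3))*L(5, -4) + (39*25)*(-671)) = -1319252 - (-9*(-3)*(-6) + (39*25)*(-671)) = -1319252 - (27*(-6) + 975*(-671)) = -1319252 - (-162 - 654225) = -1319252 - 1*(-654387) = -1319252 + 654387 = -664865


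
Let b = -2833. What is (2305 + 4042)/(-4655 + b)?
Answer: -6347/7488 ≈ -0.84762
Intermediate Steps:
(2305 + 4042)/(-4655 + b) = (2305 + 4042)/(-4655 - 2833) = 6347/(-7488) = 6347*(-1/7488) = -6347/7488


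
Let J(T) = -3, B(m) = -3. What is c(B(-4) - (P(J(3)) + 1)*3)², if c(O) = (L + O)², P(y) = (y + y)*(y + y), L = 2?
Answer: 157351936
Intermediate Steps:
P(y) = 4*y² (P(y) = (2*y)*(2*y) = 4*y²)
c(O) = (2 + O)²
c(B(-4) - (P(J(3)) + 1)*3)² = ((2 + (-3 - (4*(-3)² + 1)*3))²)² = ((2 + (-3 - (4*9 + 1)*3))²)² = ((2 + (-3 - (36 + 1)*3))²)² = ((2 + (-3 - 37*3))²)² = ((2 + (-3 - 1*111))²)² = ((2 + (-3 - 111))²)² = ((2 - 114)²)² = ((-112)²)² = 12544² = 157351936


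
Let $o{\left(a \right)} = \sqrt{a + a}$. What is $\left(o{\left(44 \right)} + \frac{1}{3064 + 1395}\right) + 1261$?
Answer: $\frac{5622800}{4459} + 2 \sqrt{22} \approx 1270.4$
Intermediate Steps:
$o{\left(a \right)} = \sqrt{2} \sqrt{a}$ ($o{\left(a \right)} = \sqrt{2 a} = \sqrt{2} \sqrt{a}$)
$\left(o{\left(44 \right)} + \frac{1}{3064 + 1395}\right) + 1261 = \left(\sqrt{2} \sqrt{44} + \frac{1}{3064 + 1395}\right) + 1261 = \left(\sqrt{2} \cdot 2 \sqrt{11} + \frac{1}{4459}\right) + 1261 = \left(2 \sqrt{22} + \frac{1}{4459}\right) + 1261 = \left(\frac{1}{4459} + 2 \sqrt{22}\right) + 1261 = \frac{5622800}{4459} + 2 \sqrt{22}$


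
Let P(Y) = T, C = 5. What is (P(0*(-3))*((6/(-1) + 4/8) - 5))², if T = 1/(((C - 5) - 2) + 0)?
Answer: 441/16 ≈ 27.563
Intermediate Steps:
T = -½ (T = 1/(((5 - 5) - 2) + 0) = 1/((0 - 2) + 0) = 1/(-2 + 0) = 1/(-2) = -½ ≈ -0.50000)
P(Y) = -½
(P(0*(-3))*((6/(-1) + 4/8) - 5))² = (-((6/(-1) + 4/8) - 5)/2)² = (-((6*(-1) + 4*(⅛)) - 5)/2)² = (-((-6 + ½) - 5)/2)² = (-(-11/2 - 5)/2)² = (-½*(-21/2))² = (21/4)² = 441/16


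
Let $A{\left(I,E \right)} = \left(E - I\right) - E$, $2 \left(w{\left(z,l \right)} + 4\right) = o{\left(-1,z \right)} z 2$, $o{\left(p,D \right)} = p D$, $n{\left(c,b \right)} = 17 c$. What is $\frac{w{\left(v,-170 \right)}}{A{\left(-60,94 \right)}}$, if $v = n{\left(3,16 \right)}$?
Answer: $- \frac{521}{12} \approx -43.417$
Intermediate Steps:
$v = 51$ ($v = 17 \cdot 3 = 51$)
$o{\left(p,D \right)} = D p$
$w{\left(z,l \right)} = -4 - z^{2}$ ($w{\left(z,l \right)} = -4 + \frac{z \left(-1\right) z 2}{2} = -4 + \frac{- z z 2}{2} = -4 + \frac{- z^{2} \cdot 2}{2} = -4 + \frac{\left(-2\right) z^{2}}{2} = -4 - z^{2}$)
$A{\left(I,E \right)} = - I$
$\frac{w{\left(v,-170 \right)}}{A{\left(-60,94 \right)}} = \frac{-4 - 51^{2}}{\left(-1\right) \left(-60\right)} = \frac{-4 - 2601}{60} = \left(-4 - 2601\right) \frac{1}{60} = \left(-2605\right) \frac{1}{60} = - \frac{521}{12}$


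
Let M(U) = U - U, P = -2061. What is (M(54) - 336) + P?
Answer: -2397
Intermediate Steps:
M(U) = 0
(M(54) - 336) + P = (0 - 336) - 2061 = -336 - 2061 = -2397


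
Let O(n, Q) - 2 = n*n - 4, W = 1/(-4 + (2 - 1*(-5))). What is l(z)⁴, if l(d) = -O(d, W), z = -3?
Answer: 2401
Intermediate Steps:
W = ⅓ (W = 1/(-4 + (2 + 5)) = 1/(-4 + 7) = 1/3 = ⅓ ≈ 0.33333)
O(n, Q) = -2 + n² (O(n, Q) = 2 + (n*n - 4) = 2 + (n² - 4) = 2 + (-4 + n²) = -2 + n²)
l(d) = 2 - d² (l(d) = -(-2 + d²) = 2 - d²)
l(z)⁴ = (2 - 1*(-3)²)⁴ = (2 - 1*9)⁴ = (2 - 9)⁴ = (-7)⁴ = 2401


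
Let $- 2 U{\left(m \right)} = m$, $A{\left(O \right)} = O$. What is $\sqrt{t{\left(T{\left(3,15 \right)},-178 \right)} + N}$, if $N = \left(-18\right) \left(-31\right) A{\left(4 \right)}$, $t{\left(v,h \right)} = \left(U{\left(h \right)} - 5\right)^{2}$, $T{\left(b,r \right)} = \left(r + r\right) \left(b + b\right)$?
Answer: $6 \sqrt{258} \approx 96.374$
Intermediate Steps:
$U{\left(m \right)} = - \frac{m}{2}$
$T{\left(b,r \right)} = 4 b r$ ($T{\left(b,r \right)} = 2 r 2 b = 4 b r$)
$t{\left(v,h \right)} = \left(-5 - \frac{h}{2}\right)^{2}$ ($t{\left(v,h \right)} = \left(- \frac{h}{2} - 5\right)^{2} = \left(-5 - \frac{h}{2}\right)^{2}$)
$N = 2232$ ($N = \left(-18\right) \left(-31\right) 4 = 558 \cdot 4 = 2232$)
$\sqrt{t{\left(T{\left(3,15 \right)},-178 \right)} + N} = \sqrt{\frac{\left(10 - 178\right)^{2}}{4} + 2232} = \sqrt{\frac{\left(-168\right)^{2}}{4} + 2232} = \sqrt{\frac{1}{4} \cdot 28224 + 2232} = \sqrt{7056 + 2232} = \sqrt{9288} = 6 \sqrt{258}$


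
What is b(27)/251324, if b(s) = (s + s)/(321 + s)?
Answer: 9/14576792 ≈ 6.1742e-7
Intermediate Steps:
b(s) = 2*s/(321 + s) (b(s) = (2*s)/(321 + s) = 2*s/(321 + s))
b(27)/251324 = (2*27/(321 + 27))/251324 = (2*27/348)*(1/251324) = (2*27*(1/348))*(1/251324) = (9/58)*(1/251324) = 9/14576792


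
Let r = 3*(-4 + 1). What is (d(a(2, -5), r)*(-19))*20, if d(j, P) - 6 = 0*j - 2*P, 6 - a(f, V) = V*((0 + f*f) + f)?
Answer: -9120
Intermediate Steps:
r = -9 (r = 3*(-3) = -9)
a(f, V) = 6 - V*(f + f²) (a(f, V) = 6 - V*((0 + f*f) + f) = 6 - V*((0 + f²) + f) = 6 - V*(f² + f) = 6 - V*(f + f²))
d(j, P) = 6 - 2*P (d(j, P) = 6 + (0*j - 2*P) = 6 + (0 - 2*P) = 6 - 2*P)
(d(a(2, -5), r)*(-19))*20 = ((6 - 2*(-9))*(-19))*20 = ((6 + 18)*(-19))*20 = (24*(-19))*20 = -456*20 = -9120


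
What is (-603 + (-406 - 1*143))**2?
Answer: 1327104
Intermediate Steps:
(-603 + (-406 - 1*143))**2 = (-603 + (-406 - 143))**2 = (-603 - 549)**2 = (-1152)**2 = 1327104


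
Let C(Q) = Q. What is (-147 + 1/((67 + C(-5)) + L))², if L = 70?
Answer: 376476409/17424 ≈ 21607.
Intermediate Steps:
(-147 + 1/((67 + C(-5)) + L))² = (-147 + 1/((67 - 5) + 70))² = (-147 + 1/(62 + 70))² = (-147 + 1/132)² = (-19403/132)² = 376476409/17424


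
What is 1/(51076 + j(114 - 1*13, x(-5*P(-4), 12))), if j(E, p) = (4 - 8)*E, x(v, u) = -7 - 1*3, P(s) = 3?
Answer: 1/50672 ≈ 1.9735e-5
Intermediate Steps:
x(v, u) = -10 (x(v, u) = -7 - 3 = -10)
j(E, p) = -4*E
1/(51076 + j(114 - 1*13, x(-5*P(-4), 12))) = 1/(51076 - 4*(114 - 1*13)) = 1/(51076 - 4*(114 - 13)) = 1/(51076 - 4*101) = 1/(51076 - 404) = 1/50672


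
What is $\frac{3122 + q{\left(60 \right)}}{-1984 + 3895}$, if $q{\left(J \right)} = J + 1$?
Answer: $\frac{1061}{637} \approx 1.6656$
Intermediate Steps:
$q{\left(J \right)} = 1 + J$
$\frac{3122 + q{\left(60 \right)}}{-1984 + 3895} = \frac{3122 + \left(1 + 60\right)}{-1984 + 3895} = \frac{3122 + 61}{1911} = 3183 \cdot \frac{1}{1911} = \frac{1061}{637}$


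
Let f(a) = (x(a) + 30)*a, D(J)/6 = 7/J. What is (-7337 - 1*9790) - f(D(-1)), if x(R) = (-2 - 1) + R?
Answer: -17757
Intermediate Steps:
x(R) = -3 + R
D(J) = 42/J (D(J) = 6*(7/J) = 42/J)
f(a) = a*(27 + a) (f(a) = ((-3 + a) + 30)*a = (27 + a)*a = a*(27 + a))
(-7337 - 1*9790) - f(D(-1)) = (-7337 - 1*9790) - 42/(-1)*(27 + 42/(-1)) = (-7337 - 9790) - 42*(-1)*(27 + 42*(-1)) = -17127 - (-42)*(27 - 42) = -17127 - (-42)*(-15) = -17127 - 1*630 = -17127 - 630 = -17757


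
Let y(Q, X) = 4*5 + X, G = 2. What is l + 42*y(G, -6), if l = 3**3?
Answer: 615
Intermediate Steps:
l = 27
y(Q, X) = 20 + X
l + 42*y(G, -6) = 27 + 42*(20 - 6) = 27 + 42*14 = 27 + 588 = 615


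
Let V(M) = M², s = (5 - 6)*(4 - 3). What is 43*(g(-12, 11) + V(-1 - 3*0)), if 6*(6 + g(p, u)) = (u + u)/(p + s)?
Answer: -8858/39 ≈ -227.13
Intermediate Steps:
s = -1 (s = -1*1 = -1)
g(p, u) = -6 + u/(3*(-1 + p)) (g(p, u) = -6 + ((u + u)/(p - 1))/6 = -6 + ((2*u)/(-1 + p))/6 = -6 + (2*u/(-1 + p))/6 = -6 + u/(3*(-1 + p)))
43*(g(-12, 11) + V(-1 - 3*0)) = 43*((18 + 11 - 18*(-12))/(3*(-1 - 12)) + (-1 - 3*0)²) = 43*((⅓)*(18 + 11 + 216)/(-13) + (-1 + 0)²) = 43*((⅓)*(-1/13)*245 + (-1)²) = 43*(-245/39 + 1) = 43*(-206/39) = -8858/39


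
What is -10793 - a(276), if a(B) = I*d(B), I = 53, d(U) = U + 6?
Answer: -25739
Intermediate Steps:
d(U) = 6 + U
a(B) = 318 + 53*B (a(B) = 53*(6 + B) = 318 + 53*B)
-10793 - a(276) = -10793 - (318 + 53*276) = -10793 - (318 + 14628) = -10793 - 1*14946 = -10793 - 14946 = -25739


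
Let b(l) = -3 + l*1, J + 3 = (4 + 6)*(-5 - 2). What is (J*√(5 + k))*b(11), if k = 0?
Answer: -584*√5 ≈ -1305.9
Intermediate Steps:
J = -73 (J = -3 + (4 + 6)*(-5 - 2) = -3 + 10*(-7) = -3 - 70 = -73)
b(l) = -3 + l
(J*√(5 + k))*b(11) = (-73*√(5 + 0))*(-3 + 11) = -73*√5*8 = -584*√5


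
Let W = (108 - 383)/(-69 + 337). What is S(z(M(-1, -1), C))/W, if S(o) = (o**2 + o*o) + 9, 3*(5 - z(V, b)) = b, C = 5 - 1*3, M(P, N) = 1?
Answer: -112292/2475 ≈ -45.370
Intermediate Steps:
C = 2 (C = 5 - 3 = 2)
z(V, b) = 5 - b/3
S(o) = 9 + 2*o**2 (S(o) = (o**2 + o**2) + 9 = 2*o**2 + 9 = 9 + 2*o**2)
W = -275/268 ≈ -1.0261
S(z(M(-1, -1), C))/W = (9 + 2*(5 - 1/3*2)**2)/(-275/268) = (9 + 2*(5 - 2/3)**2)*(-268/275) = (9 + 2*(13/3)**2)*(-268/275) = (9 + 2*(169/9))*(-268/275) = (9 + 338/9)*(-268/275) = (419/9)*(-268/275) = -112292/2475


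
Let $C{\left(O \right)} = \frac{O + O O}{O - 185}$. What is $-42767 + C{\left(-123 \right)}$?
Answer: $- \frac{6593621}{154} \approx -42816.0$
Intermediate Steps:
$C{\left(O \right)} = \frac{O + O^{2}}{-185 + O}$
$-42767 + C{\left(-123 \right)} = -42767 - \frac{123 \left(1 - 123\right)}{-185 - 123} = -42767 - 123 \frac{1}{-308} \left(-122\right) = -42767 - \left(- \frac{123}{308}\right) \left(-122\right) = -42767 - \frac{7503}{154} = - \frac{6593621}{154}$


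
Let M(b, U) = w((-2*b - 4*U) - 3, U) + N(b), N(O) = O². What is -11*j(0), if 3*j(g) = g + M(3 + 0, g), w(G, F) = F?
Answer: -33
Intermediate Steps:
M(b, U) = U + b²
j(g) = 3 + 2*g/3 (j(g) = (g + (g + (3 + 0)²))/3 = (g + (g + 3²))/3 = (g + (g + 9))/3 = (g + (9 + g))/3 = (9 + 2*g)/3 = 3 + 2*g/3)
-11*j(0) = -11*(3 + (⅔)*0) = -11*(3 + 0) = -11*3 = -33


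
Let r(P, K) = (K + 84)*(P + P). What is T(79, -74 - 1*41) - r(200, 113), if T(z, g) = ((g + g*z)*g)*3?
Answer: 3095200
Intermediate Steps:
r(P, K) = 2*P*(84 + K) (r(P, K) = (84 + K)*(2*P) = 2*P*(84 + K))
T(z, g) = 3*g*(g + g*z) (T(z, g) = (g*(g + g*z))*3 = 3*g*(g + g*z))
T(79, -74 - 1*41) - r(200, 113) = 3*(-74 - 1*41)²*(1 + 79) - 2*200*(84 + 113) = 3*(-74 - 41)²*80 - 2*200*197 = 3*(-115)²*80 - 1*78800 = 3*13225*80 - 78800 = 3174000 - 78800 = 3095200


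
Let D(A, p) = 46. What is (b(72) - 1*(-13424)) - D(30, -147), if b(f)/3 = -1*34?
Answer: 13276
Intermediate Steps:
b(f) = -102 (b(f) = 3*(-1*34) = 3*(-34) = -102)
(b(72) - 1*(-13424)) - D(30, -147) = (-102 - 1*(-13424)) - 1*46 = (-102 + 13424) - 46 = 13322 - 46 = 13276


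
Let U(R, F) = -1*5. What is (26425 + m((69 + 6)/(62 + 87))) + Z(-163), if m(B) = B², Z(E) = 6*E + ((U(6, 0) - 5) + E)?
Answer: 561113699/22201 ≈ 25274.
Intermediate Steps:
U(R, F) = -5
Z(E) = -10 + 7*E (Z(E) = 6*E + ((-5 - 5) + E) = 6*E + (-10 + E) = -10 + 7*E)
(26425 + m((69 + 6)/(62 + 87))) + Z(-163) = (26425 + ((69 + 6)/(62 + 87))²) + (-10 + 7*(-163)) = (26425 + (75/149)²) + (-10 - 1141) = (26425 + (75*(1/149))²) - 1151 = (26425 + (75/149)²) - 1151 = (26425 + 5625/22201) - 1151 = 586667050/22201 - 1151 = 561113699/22201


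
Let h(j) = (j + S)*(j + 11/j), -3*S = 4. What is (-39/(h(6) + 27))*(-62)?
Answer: 837/22 ≈ 38.045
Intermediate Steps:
S = -4/3 (S = -1/3*4 = -4/3 ≈ -1.3333)
h(j) = (-4/3 + j)*(j + 11/j) (h(j) = (j - 4/3)*(j + 11/j) = (-4/3 + j)*(j + 11/j))
(-39/(h(6) + 27))*(-62) = (-39/((11 + 6**2 - 44/3/6 - 4/3*6) + 27))*(-62) = (-39/((11 + 36 - 44/3*1/6 - 8) + 27))*(-62) = (-39/((11 + 36 - 22/9 - 8) + 27))*(-62) = (-39/(329/9 + 27))*(-62) = (-39/(572/9))*(-62) = ((9/572)*(-39))*(-62) = -27/44*(-62) = 837/22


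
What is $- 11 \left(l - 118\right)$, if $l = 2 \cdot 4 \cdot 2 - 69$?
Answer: $1881$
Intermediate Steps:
$l = -53$ ($l = 8 \cdot 2 - 69 = 16 - 69 = -53$)
$- 11 \left(l - 118\right) = - 11 \left(-53 - 118\right) = \left(-11\right) \left(-171\right) = 1881$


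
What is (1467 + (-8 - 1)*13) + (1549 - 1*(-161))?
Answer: 3060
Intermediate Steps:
(1467 + (-8 - 1)*13) + (1549 - 1*(-161)) = (1467 - 9*13) + (1549 + 161) = (1467 - 117) + 1710 = 1350 + 1710 = 3060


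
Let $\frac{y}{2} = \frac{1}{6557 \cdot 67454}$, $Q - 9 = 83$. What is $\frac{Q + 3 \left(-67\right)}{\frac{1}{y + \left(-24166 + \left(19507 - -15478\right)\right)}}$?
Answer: $- \frac{260793351172578}{221147939} \approx -1.1793 \cdot 10^{6}$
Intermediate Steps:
$Q = 92$ ($Q = 9 + 83 = 92$)
$y = \frac{1}{221147939}$ ($y = 2 \frac{1}{6557 \cdot 67454} = 2 \cdot \frac{1}{6557} \cdot \frac{1}{67454} = 2 \cdot \frac{1}{442295878} = \frac{1}{221147939} \approx 4.5219 \cdot 10^{-9}$)
$\frac{Q + 3 \left(-67\right)}{\frac{1}{y + \left(-24166 + \left(19507 - -15478\right)\right)}} = \frac{92 + 3 \left(-67\right)}{\frac{1}{\frac{1}{221147939} + \left(-24166 + \left(19507 - -15478\right)\right)}} = \frac{92 - 201}{\frac{1}{\frac{1}{221147939} + \left(-24166 + \left(19507 + 15478\right)\right)}} = - \frac{109}{\frac{1}{\frac{1}{221147939} + \left(-24166 + 34985\right)}} = - \frac{109}{\frac{1}{\frac{1}{221147939} + 10819}} = - \frac{109}{\frac{1}{\frac{2392599552042}{221147939}}} = - \frac{109}{\frac{221147939}{2392599552042}} = \left(-109\right) \frac{2392599552042}{221147939} = - \frac{260793351172578}{221147939}$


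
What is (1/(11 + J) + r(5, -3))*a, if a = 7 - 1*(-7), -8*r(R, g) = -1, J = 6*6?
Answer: 385/188 ≈ 2.0479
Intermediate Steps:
J = 36
r(R, g) = ⅛ (r(R, g) = -⅛*(-1) = ⅛)
a = 14 (a = 7 + 7 = 14)
(1/(11 + J) + r(5, -3))*a = (1/(11 + 36) + ⅛)*14 = (1/47 + ⅛)*14 = (55/376)*14 = 385/188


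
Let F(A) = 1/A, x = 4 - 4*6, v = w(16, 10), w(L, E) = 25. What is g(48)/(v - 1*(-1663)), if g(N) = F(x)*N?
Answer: -3/2110 ≈ -0.0014218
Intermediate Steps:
v = 25
x = -20 (x = 4 - 24 = -20)
F(A) = 1/A
g(N) = -N/20 (g(N) = N/(-20) = -N/20)
g(48)/(v - 1*(-1663)) = (-1/20*48)/(25 - 1*(-1663)) = -12/(5*(25 + 1663)) = -12/5/1688 = -12/5*1/1688 = -3/2110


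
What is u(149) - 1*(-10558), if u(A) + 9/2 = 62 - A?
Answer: 20933/2 ≈ 10467.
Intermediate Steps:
u(A) = 115/2 - A (u(A) = -9/2 + (62 - A) = 115/2 - A)
u(149) - 1*(-10558) = (115/2 - 1*149) - 1*(-10558) = (115/2 - 149) + 10558 = -183/2 + 10558 = 20933/2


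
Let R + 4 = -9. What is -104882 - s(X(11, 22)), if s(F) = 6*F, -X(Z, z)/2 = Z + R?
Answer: -104906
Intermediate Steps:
R = -13 (R = -4 - 9 = -13)
X(Z, z) = 26 - 2*Z (X(Z, z) = -2*(Z - 13) = -2*(-13 + Z) = 26 - 2*Z)
-104882 - s(X(11, 22)) = -104882 - 6*(26 - 2*11) = -104882 - 6*(26 - 22) = -104882 - 6*4 = -104882 - 1*24 = -104882 - 24 = -104906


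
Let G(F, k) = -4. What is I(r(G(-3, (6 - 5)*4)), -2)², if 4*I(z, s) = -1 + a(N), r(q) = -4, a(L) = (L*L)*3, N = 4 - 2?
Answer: 121/16 ≈ 7.5625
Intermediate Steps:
N = 2
a(L) = 3*L² (a(L) = L²*3 = 3*L²)
I(z, s) = 11/4 (I(z, s) = (-1 + 3*2²)/4 = (-1 + 3*4)/4 = (-1 + 12)/4 = (¼)*11 = 11/4)
I(r(G(-3, (6 - 5)*4)), -2)² = (11/4)² = 121/16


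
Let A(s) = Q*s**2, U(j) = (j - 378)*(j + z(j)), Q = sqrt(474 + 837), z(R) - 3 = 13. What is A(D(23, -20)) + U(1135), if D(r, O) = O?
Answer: 871307 + 400*sqrt(1311) ≈ 8.8579e+5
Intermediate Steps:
z(R) = 16 (z(R) = 3 + 13 = 16)
Q = sqrt(1311) ≈ 36.208
U(j) = (-378 + j)*(16 + j) (U(j) = (j - 378)*(j + 16) = (-378 + j)*(16 + j))
A(s) = sqrt(1311)*s**2
A(D(23, -20)) + U(1135) = sqrt(1311)*(-20)**2 + (-6048 + 1135**2 - 362*1135) = sqrt(1311)*400 + (-6048 + 1288225 - 410870) = 400*sqrt(1311) + 871307 = 871307 + 400*sqrt(1311)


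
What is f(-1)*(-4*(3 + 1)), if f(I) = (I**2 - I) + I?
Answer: -16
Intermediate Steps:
f(I) = I**2
f(-1)*(-4*(3 + 1)) = (-1)**2*(-4*(3 + 1)) = 1*(-4*4) = 1*(-16) = -16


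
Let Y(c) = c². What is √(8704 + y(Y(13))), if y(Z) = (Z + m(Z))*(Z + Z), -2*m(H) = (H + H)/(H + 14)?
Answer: 2*√548498397/183 ≈ 255.96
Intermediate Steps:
m(H) = -H/(14 + H) (m(H) = -(H + H)/(2*(H + 14)) = -2*H/(2*(14 + H)) = -H/(14 + H))
y(Z) = 2*Z*(Z - Z/(14 + Z)) (y(Z) = (Z - Z/(14 + Z))*(Z + Z) = (Z - Z/(14 + Z))*(2*Z) = 2*Z*(Z - Z/(14 + Z)))
√(8704 + y(Y(13))) = √(8704 + 2*(13²)²*(13 + 13²)/(14 + 13²)) = √(8704 + 2*169²*(13 + 169)/(14 + 169)) = √(8704 + 2*28561*182/183) = √(8704 + 2*28561*(1/183)*182) = √(8704 + 10396204/183) = √(11989036/183) = 2*√548498397/183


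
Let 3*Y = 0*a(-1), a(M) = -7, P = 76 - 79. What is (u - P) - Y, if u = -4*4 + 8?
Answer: -5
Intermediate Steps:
P = -3
u = -8 (u = -16 + 8 = -8)
Y = 0 (Y = (0*(-7))/3 = (⅓)*0 = 0)
(u - P) - Y = (-8 - 1*(-3)) - 1*0 = (-8 + 3) + 0 = -5 + 0 = -5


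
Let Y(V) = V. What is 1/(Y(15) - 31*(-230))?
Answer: 1/7145 ≈ 0.00013996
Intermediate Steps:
1/(Y(15) - 31*(-230)) = 1/(15 - 31*(-230)) = 1/(15 + 7130) = 1/7145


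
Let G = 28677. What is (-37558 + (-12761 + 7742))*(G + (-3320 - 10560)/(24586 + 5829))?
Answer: -7427106972455/6083 ≈ -1.2210e+9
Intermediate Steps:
(-37558 + (-12761 + 7742))*(G + (-3320 - 10560)/(24586 + 5829)) = (-37558 + (-12761 + 7742))*(28677 + (-3320 - 10560)/(24586 + 5829)) = (-37558 - 5019)*(28677 - 13880/30415) = -42577*(28677 - 13880*1/30415) = -42577*(28677 - 2776/6083) = -42577*174439415/6083 = -7427106972455/6083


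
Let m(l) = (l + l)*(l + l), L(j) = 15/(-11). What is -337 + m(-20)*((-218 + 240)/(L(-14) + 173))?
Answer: -7783/59 ≈ -131.92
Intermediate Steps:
L(j) = -15/11 (L(j) = 15*(-1/11) = -15/11)
m(l) = 4*l² (m(l) = (2*l)*(2*l) = 4*l²)
-337 + m(-20)*((-218 + 240)/(L(-14) + 173)) = -337 + (4*(-20)²)*((-218 + 240)/(-15/11 + 173)) = -337 + (4*400)*(22/(1888/11)) = -337 + 1600*(22*(11/1888)) = -337 + 1600*(121/944) = -337 + 12100/59 = -7783/59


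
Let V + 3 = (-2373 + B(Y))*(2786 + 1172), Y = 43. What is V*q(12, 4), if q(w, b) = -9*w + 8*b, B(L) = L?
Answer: 700882868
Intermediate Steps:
V = -9222143 (V = -3 + (-2373 + 43)*(2786 + 1172) = -3 - 2330*3958 = -3 - 9222140 = -9222143)
V*q(12, 4) = -9222143*(-9*12 + 8*4) = -9222143*(-108 + 32) = -9222143*(-76) = 700882868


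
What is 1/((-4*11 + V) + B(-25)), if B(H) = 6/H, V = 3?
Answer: -25/1031 ≈ -0.024248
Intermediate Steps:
1/((-4*11 + V) + B(-25)) = 1/((-4*11 + 3) + 6/(-25)) = 1/((-44 + 3) + 6*(-1/25)) = 1/(-41 - 6/25) = 1/(-1031/25) = -25/1031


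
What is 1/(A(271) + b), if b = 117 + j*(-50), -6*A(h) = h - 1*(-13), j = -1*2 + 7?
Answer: -3/541 ≈ -0.0055453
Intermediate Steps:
j = 5 (j = -2 + 7 = 5)
A(h) = -13/6 - h/6 (A(h) = -(h - 1*(-13))/6 = -(h + 13)/6 = -(13 + h)/6 = -13/6 - h/6)
b = -133 (b = 117 + 5*(-50) = 117 - 250 = -133)
1/(A(271) + b) = 1/((-13/6 - 1/6*271) - 133) = 1/((-13/6 - 271/6) - 133) = 1/(-142/3 - 133) = 1/(-541/3) = -3/541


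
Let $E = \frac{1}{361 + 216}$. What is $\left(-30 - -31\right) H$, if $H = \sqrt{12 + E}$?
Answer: $\frac{5 \sqrt{159829}}{577} \approx 3.4644$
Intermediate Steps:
$E = \frac{1}{577} \approx 0.0017331$
$H = \frac{5 \sqrt{159829}}{577}$ ($H = \sqrt{12 + \frac{1}{577}} = \sqrt{\frac{6925}{577}} = \frac{5 \sqrt{159829}}{577} \approx 3.4644$)
$\left(-30 - -31\right) H = \left(-30 - -31\right) \frac{5 \sqrt{159829}}{577} = \left(-30 + 31\right) \frac{5 \sqrt{159829}}{577} = 1 \frac{5 \sqrt{159829}}{577} = \frac{5 \sqrt{159829}}{577}$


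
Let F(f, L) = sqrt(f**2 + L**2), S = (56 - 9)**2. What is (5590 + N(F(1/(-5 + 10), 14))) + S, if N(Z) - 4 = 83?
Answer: 7886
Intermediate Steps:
S = 2209 (S = 47**2 = 2209)
F(f, L) = sqrt(L**2 + f**2)
N(Z) = 87 (N(Z) = 4 + 83 = 87)
(5590 + N(F(1/(-5 + 10), 14))) + S = (5590 + 87) + 2209 = 5677 + 2209 = 7886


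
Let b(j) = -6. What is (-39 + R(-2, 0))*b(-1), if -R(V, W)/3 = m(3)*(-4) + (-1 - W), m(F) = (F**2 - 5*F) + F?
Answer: 432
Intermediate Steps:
m(F) = F**2 - 4*F
R(V, W) = -33 + 3*W (R(V, W) = -3*((3*(-4 + 3))*(-4) + (-1 - W)) = -3*((3*(-1))*(-4) + (-1 - W)) = -3*(-3*(-4) + (-1 - W)) = -3*(12 + (-1 - W)) = -3*(11 - W) = -33 + 3*W)
(-39 + R(-2, 0))*b(-1) = (-39 + (-33 + 3*0))*(-6) = (-39 + (-33 + 0))*(-6) = (-39 - 33)*(-6) = -72*(-6) = 432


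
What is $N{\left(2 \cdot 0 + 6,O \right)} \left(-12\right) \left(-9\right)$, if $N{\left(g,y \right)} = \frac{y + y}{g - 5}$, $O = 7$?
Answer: $1512$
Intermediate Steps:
$N{\left(g,y \right)} = \frac{2 y}{-5 + g}$
$N{\left(2 \cdot 0 + 6,O \right)} \left(-12\right) \left(-9\right) = 2 \cdot 7 \frac{1}{-5 + \left(2 \cdot 0 + 6\right)} \left(-12\right) \left(-9\right) = 2 \cdot 7 \frac{1}{-5 + \left(0 + 6\right)} \left(-12\right) \left(-9\right) = 2 \cdot 7 \frac{1}{-5 + 6} \left(-12\right) \left(-9\right) = 2 \cdot 7 \cdot 1^{-1} \left(-12\right) \left(-9\right) = 2 \cdot 7 \cdot 1 \left(-12\right) \left(-9\right) = 14 \left(-12\right) \left(-9\right) = \left(-168\right) \left(-9\right) = 1512$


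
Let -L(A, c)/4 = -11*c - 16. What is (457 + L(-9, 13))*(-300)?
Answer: -327900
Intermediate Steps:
L(A, c) = 64 + 44*c (L(A, c) = -4*(-11*c - 16) = -4*(-16 - 11*c) = 64 + 44*c)
(457 + L(-9, 13))*(-300) = (457 + (64 + 44*13))*(-300) = (457 + (64 + 572))*(-300) = (457 + 636)*(-300) = 1093*(-300) = -327900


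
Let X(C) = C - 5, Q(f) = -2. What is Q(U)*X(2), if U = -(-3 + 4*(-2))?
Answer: 6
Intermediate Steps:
U = 11 (U = -(-3 - 8) = -1*(-11) = 11)
X(C) = -5 + C
Q(U)*X(2) = -2*(-5 + 2) = -2*(-3) = 6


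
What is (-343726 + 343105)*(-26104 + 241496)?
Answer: -133758432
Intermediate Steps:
(-343726 + 343105)*(-26104 + 241496) = -621*215392 = -133758432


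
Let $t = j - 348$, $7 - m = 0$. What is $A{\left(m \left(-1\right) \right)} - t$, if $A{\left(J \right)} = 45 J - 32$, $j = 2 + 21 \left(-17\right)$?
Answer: $356$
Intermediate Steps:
$m = 7$ ($m = 7 - 0 = 7 + 0 = 7$)
$j = -355$ ($j = 2 - 357 = -355$)
$A{\left(J \right)} = -32 + 45 J$
$t = -703$ ($t = -355 - 348 = -703$)
$A{\left(m \left(-1\right) \right)} - t = \left(-32 + 45 \cdot 7 \left(-1\right)\right) - -703 = \left(-32 + 45 \left(-7\right)\right) + 703 = \left(-32 - 315\right) + 703 = -347 + 703 = 356$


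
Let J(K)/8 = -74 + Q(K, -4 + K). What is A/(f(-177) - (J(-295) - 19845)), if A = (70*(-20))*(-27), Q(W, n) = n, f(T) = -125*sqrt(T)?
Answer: 431468100/261964433 + 2362500*I*sqrt(177)/261964433 ≈ 1.647 + 0.11998*I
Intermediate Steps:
J(K) = -624 + 8*K (J(K) = 8*(-74 + (-4 + K)) = 8*(-78 + K) = -624 + 8*K)
A = 37800 (A = -1400*(-27) = 37800)
A/(f(-177) - (J(-295) - 19845)) = 37800/(-125*I*sqrt(177) - ((-624 + 8*(-295)) - 19845)) = 37800/(-125*I*sqrt(177) - ((-624 - 2360) - 19845)) = 37800/(-125*I*sqrt(177) - (-2984 - 19845)) = 37800/(-125*I*sqrt(177) - 1*(-22829)) = 37800/(-125*I*sqrt(177) + 22829) = 37800/(22829 - 125*I*sqrt(177))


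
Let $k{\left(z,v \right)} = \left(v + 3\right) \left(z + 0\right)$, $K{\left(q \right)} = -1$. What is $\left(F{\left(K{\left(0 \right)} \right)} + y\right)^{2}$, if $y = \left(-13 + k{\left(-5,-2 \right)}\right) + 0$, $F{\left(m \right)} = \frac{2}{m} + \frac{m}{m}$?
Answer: $361$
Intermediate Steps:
$F{\left(m \right)} = 1 + \frac{2}{m}$ ($F{\left(m \right)} = \frac{2}{m} + 1 = 1 + \frac{2}{m}$)
$k{\left(z,v \right)} = z \left(3 + v\right)$ ($k{\left(z,v \right)} = \left(3 + v\right) z = z \left(3 + v\right)$)
$y = -18$ ($y = \left(-13 - 5 \left(3 - 2\right)\right) + 0 = \left(-13 - 5\right) + 0 = -18 + 0 = -18$)
$\left(F{\left(K{\left(0 \right)} \right)} + y\right)^{2} = \left(\frac{2 - 1}{-1} - 18\right)^{2} = \left(\left(-1\right) 1 - 18\right)^{2} = \left(-1 - 18\right)^{2} = \left(-19\right)^{2} = 361$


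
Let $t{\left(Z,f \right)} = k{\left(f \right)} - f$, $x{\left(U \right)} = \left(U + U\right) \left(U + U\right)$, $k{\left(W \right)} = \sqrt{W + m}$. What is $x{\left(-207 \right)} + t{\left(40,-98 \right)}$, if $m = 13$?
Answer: $171494 + i \sqrt{85} \approx 1.7149 \cdot 10^{5} + 9.2195 i$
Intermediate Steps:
$k{\left(W \right)} = \sqrt{13 + W}$ ($k{\left(W \right)} = \sqrt{W + 13} = \sqrt{13 + W}$)
$x{\left(U \right)} = 4 U^{2}$ ($x{\left(U \right)} = 2 U 2 U = 4 U^{2}$)
$t{\left(Z,f \right)} = \sqrt{13 + f} - f$
$x{\left(-207 \right)} + t{\left(40,-98 \right)} = 4 \left(-207\right)^{2} + \left(\sqrt{13 - 98} - -98\right) = 4 \cdot 42849 + \left(\sqrt{-85} + 98\right) = 171396 + \left(i \sqrt{85} + 98\right) = 171396 + \left(98 + i \sqrt{85}\right) = 171494 + i \sqrt{85}$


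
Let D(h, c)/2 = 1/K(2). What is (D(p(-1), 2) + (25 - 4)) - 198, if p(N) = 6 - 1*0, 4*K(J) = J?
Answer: -173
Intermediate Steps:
K(J) = J/4
p(N) = 6 (p(N) = 6 + 0 = 6)
D(h, c) = 4 (D(h, c) = 2/(((1/4)*2)) = 2/(1/2) = 2*2 = 4)
(D(p(-1), 2) + (25 - 4)) - 198 = (4 + (25 - 4)) - 198 = (4 + 21) - 198 = 25 - 198 = -173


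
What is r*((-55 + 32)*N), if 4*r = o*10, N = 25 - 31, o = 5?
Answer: 1725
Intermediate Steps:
N = -6
r = 25/2 (r = (5*10)/4 = (1/4)*50 = 25/2 ≈ 12.500)
r*((-55 + 32)*N) = 25*((-55 + 32)*(-6))/2 = 25*(-23*(-6))/2 = (25/2)*138 = 1725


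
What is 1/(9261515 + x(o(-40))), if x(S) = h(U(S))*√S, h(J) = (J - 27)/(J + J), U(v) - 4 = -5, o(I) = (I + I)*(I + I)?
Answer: 1/9262635 ≈ 1.0796e-7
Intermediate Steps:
o(I) = 4*I² (o(I) = (2*I)*(2*I) = 4*I²)
U(v) = -1 (U(v) = 4 - 5 = -1)
h(J) = (-27 + J)/(2*J) (h(J) = (-27 + J)/((2*J)) = (-27 + J)*(1/(2*J)) = (-27 + J)/(2*J))
x(S) = 14*√S (x(S) = ((½)*(-27 - 1)/(-1))*√S = ((½)*(-1)*(-28))*√S = 14*√S)
1/(9261515 + x(o(-40))) = 1/(9261515 + 14*√(4*(-40)²)) = 1/(9261515 + 14*√(4*1600)) = 1/(9261515 + 14*√6400) = 1/(9261515 + 14*80) = 1/(9261515 + 1120) = 1/9262635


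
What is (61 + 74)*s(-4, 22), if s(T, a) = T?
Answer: -540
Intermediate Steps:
(61 + 74)*s(-4, 22) = (61 + 74)*(-4) = 135*(-4) = -540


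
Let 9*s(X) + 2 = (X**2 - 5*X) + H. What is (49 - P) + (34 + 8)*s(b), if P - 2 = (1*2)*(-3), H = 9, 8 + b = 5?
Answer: 593/3 ≈ 197.67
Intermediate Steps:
b = -3 (b = -8 + 5 = -3)
P = -4 (P = 2 + (1*2)*(-3) = 2 + 2*(-3) = 2 - 6 = -4)
s(X) = 7/9 - 5*X/9 + X**2/9 (s(X) = -2/9 + ((X**2 - 5*X) + 9)/9 = -2/9 + (9 + X**2 - 5*X)/9 = -2/9 + (1 - 5*X/9 + X**2/9) = 7/9 - 5*X/9 + X**2/9)
(49 - P) + (34 + 8)*s(b) = (49 - 1*(-4)) + (34 + 8)*(7/9 - 5/9*(-3) + (1/9)*(-3)**2) = (49 + 4) + 42*(7/9 + 5/3 + (1/9)*9) = 53 + 42*(7/9 + 5/3 + 1) = 53 + 42*(31/9) = 53 + 434/3 = 593/3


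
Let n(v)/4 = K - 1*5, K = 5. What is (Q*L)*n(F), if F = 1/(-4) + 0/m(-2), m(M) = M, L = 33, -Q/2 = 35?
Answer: 0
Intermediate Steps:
Q = -70 (Q = -2*35 = -70)
F = -¼ (F = 1/(-4) + 0/(-2) = 1*(-¼) + 0*(-½) = -¼ + 0 = -¼ ≈ -0.25000)
n(v) = 0 (n(v) = 4*(5 - 1*5) = 4*(5 - 5) = 4*0 = 0)
(Q*L)*n(F) = -70*33*0 = -2310*0 = 0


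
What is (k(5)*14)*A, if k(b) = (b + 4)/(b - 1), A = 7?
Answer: 441/2 ≈ 220.50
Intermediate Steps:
k(b) = (4 + b)/(-1 + b)
(k(5)*14)*A = (((4 + 5)/(-1 + 5))*14)*7 = ((9/4)*14)*7 = (63/2)*7 = 441/2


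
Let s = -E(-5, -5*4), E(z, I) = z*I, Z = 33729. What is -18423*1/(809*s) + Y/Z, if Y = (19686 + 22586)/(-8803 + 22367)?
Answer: 2107986294697/9252940655100 ≈ 0.22782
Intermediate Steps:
Y = 10568/3391 (Y = 42272/13564 = 42272*(1/13564) = 10568/3391 ≈ 3.1165)
E(z, I) = I*z
s = -100 (s = -(-5*4)*(-5) = -(-20)*(-5) = -1*100 = -100)
-18423*1/(809*s) + Y/Z = -18423/(809*(-100)) + (10568/3391)/33729 = -18423/(-80900) + (10568/3391)*(1/33729) = -18423*(-1/80900) + 10568/114375039 = 18423/80900 + 10568/114375039 = 2107986294697/9252940655100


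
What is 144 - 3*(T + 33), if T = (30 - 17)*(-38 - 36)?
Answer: 2931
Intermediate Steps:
T = -962 (T = 13*(-74) = -962)
144 - 3*(T + 33) = 144 - 3*(-962 + 33) = 144 - 3*(-929) = 144 + 2787 = 2931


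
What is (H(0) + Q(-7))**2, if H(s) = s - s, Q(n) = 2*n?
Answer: 196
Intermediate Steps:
H(s) = 0
(H(0) + Q(-7))**2 = (0 + 2*(-7))**2 = (0 - 14)**2 = (-14)**2 = 196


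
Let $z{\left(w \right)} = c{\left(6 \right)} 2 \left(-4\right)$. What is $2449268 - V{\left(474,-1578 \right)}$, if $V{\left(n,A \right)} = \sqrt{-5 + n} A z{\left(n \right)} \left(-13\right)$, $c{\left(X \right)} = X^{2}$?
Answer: $2449268 + 5908032 \sqrt{469} \approx 1.304 \cdot 10^{8}$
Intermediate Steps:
$z{\left(w \right)} = -288$ ($z{\left(w \right)} = 6^{2} \cdot 2 \left(-4\right) = 36 \cdot 2 \left(-4\right) = 72 \left(-4\right) = -288$)
$V{\left(n,A \right)} = 3744 A \sqrt{-5 + n}$ ($V{\left(n,A \right)} = \sqrt{-5 + n} A \left(-288\right) \left(-13\right) = \sqrt{-5 + n} \left(- 288 A\right) \left(-13\right) = - 288 A \sqrt{-5 + n} \left(-13\right) = 3744 A \sqrt{-5 + n}$)
$2449268 - V{\left(474,-1578 \right)} = 2449268 - 3744 \left(-1578\right) \sqrt{-5 + 474} = 2449268 - 3744 \left(-1578\right) \sqrt{469} = 2449268 - - 5908032 \sqrt{469} = 2449268 + 5908032 \sqrt{469}$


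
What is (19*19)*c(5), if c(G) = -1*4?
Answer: -1444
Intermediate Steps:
c(G) = -4
(19*19)*c(5) = (19*19)*(-4) = 361*(-4) = -1444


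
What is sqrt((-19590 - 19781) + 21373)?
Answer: I*sqrt(17998) ≈ 134.16*I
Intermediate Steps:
sqrt((-19590 - 19781) + 21373) = sqrt(-39371 + 21373) = sqrt(-17998) = I*sqrt(17998)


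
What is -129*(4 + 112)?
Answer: -14964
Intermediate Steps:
-129*(4 + 112) = -129*116 = -14964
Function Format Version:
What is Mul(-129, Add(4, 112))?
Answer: -14964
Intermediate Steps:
Mul(-129, Add(4, 112)) = Mul(-129, 116) = -14964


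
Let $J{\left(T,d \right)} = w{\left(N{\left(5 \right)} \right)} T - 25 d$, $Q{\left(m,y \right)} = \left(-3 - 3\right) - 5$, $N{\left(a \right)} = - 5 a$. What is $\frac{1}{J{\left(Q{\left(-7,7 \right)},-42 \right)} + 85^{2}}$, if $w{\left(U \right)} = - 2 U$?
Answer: $\frac{1}{7725} \approx 0.00012945$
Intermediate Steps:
$Q{\left(m,y \right)} = -11$ ($Q{\left(m,y \right)} = -6 - 5 = -11$)
$J{\left(T,d \right)} = - 25 d + 50 T$ ($J{\left(T,d \right)} = - 2 \left(\left(-5\right) 5\right) T - 25 d = \left(-2\right) \left(-25\right) T - 25 d = 50 T - 25 d = - 25 d + 50 T$)
$\frac{1}{J{\left(Q{\left(-7,7 \right)},-42 \right)} + 85^{2}} = \frac{1}{\left(\left(-25\right) \left(-42\right) + 50 \left(-11\right)\right) + 85^{2}} = \frac{1}{\left(1050 - 550\right) + 7225} = \frac{1}{500 + 7225} = \frac{1}{7725}$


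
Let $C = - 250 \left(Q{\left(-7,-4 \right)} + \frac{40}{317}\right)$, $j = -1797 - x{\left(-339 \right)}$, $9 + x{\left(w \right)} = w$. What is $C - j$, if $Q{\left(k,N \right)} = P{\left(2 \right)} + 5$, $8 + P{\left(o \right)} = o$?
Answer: $\frac{528583}{317} \approx 1667.5$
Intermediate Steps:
$x{\left(w \right)} = -9 + w$
$P{\left(o \right)} = -8 + o$
$Q{\left(k,N \right)} = -1$ ($Q{\left(k,N \right)} = \left(-8 + 2\right) + 5 = -6 + 5 = -1$)
$j = -1449$ ($j = -1797 - \left(-9 - 339\right) = -1797 - -348 = -1797 + 348 = -1449$)
$C = \frac{69250}{317}$ ($C = - 250 \left(-1 + \frac{40}{317}\right) = \left(-250\right) \left(- \frac{277}{317}\right) = \frac{69250}{317} \approx 218.45$)
$C - j = \frac{69250}{317} - -1449 = \frac{69250}{317} + 1449 = \frac{528583}{317}$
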